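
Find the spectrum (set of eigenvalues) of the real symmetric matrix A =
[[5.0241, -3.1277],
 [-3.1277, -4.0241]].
sigma(A) ≈ {-5, 6}

A is real symmetric, so its spectrum consists of real eigenvalues. Expanding the characteristic polynomial of the displayed matrix gives
  det(λ I - A) = p(λ) = λ^2 + (-1)λ + (-30).
Solving p(λ) = 0 yields eigenvalues ≈ -5, 6. (A is shown rounded to 4 decimals, so these recover the underlying integer eigenvalues to within that precision.)
Verification: the trace of A = 1 equals the sum of eigenvalues 1, and det(A) ≈ -30.0000 matches the eigenvalue product -30.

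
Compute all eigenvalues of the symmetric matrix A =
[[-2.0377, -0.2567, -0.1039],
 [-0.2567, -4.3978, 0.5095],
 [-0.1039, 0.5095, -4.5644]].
sigma(A) ≈ {-5, -4, -2}

A is real symmetric, so its spectrum consists of real eigenvalues. Expanding the characteristic polynomial of the displayed matrix gives
  det(λ I - A) = p(λ) = λ^3 + (11)λ^2 + (38)λ + (40).
Solving p(λ) = 0 yields eigenvalues ≈ -5, -4, -2. (A is shown rounded to 4 decimals, so these recover the underlying integer eigenvalues to within that precision.)
Verification: the trace of A = -11 equals the sum of eigenvalues -11, and det(A) ≈ -39.9990 matches the eigenvalue product -40.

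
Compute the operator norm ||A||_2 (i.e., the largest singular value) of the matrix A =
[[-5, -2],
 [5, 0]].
||A||_2 = sqrt((54 + sqrt(2516))/2) ≈ 7.2166 (= sqrt(largest eigenvalue of A^T A))

||A||_2 = sigma_max(A) = sqrt(lambda_max(A^T A)). Form the symmetric matrix M = A^T A =
[[50, 10],
 [10, 4]].
Its characteristic polynomial (trace, determinant of M give the coefficients) is
  p(λ) = det(λ I - M) = λ^2 - 54λ + 100.
For λ^2 - 54λ + 100 the discriminant is 2516. It is nonnegative but not a perfect square, so the roots are real and irrational: λ = (54 ± sqrt(2516))/2 ≈ 52.0799, 1.9201.
So the eigenvalues of A^T A are ≈ 1.9201, 52.0799 (all ≥ 0, as they must be for A^T A). The largest is λ_max = (54 + sqrt(2516))/2 ≈ 52.0799, hence ||A||_2 = sqrt(λ_max) = sqrt((54 + sqrt(2516))/2) ≈ 7.2166.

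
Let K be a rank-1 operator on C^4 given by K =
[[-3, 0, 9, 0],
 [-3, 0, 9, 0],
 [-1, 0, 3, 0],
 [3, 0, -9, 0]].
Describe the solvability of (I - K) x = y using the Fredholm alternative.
(I - K) is invertible (det(I - K) = 1 ≠ 0), so for every y in C^4 the equation (I - K) x = y has a unique solution.

K has rank 1, so it is an outer product K = u v^T: every row of K is a multiple of one row vector. Reading off the entries, u = (3, 3, 1, -3) and v = (-1, 0, 3, 0) (row i of K equals u_i·v^T). A rank-one matrix u v^T satisfies K u = u (v·u) and kills the (3)-dimensional subspace v^⊥, so its characteristic polynomial is lambda^3 (lambda - v·u) with v·u = tr K = 0. Hence the eigenvalues of I - K are 1 (multiplicity 3) and 1 - (0) = 1, so det(I - K) = 1. (Direct check: I - K =
[[4, 0, -9, 0],
 [3, 1, -9, 0],
 [1, 0, -2, 0],
 [-3, 0, 9, 1]]
has determinant 1.) The finite-dimensional Fredholm alternative says: either (I - K) is invertible, or ker(I - K) ≠ {0} and then range(I - K) = ker((I - K)^*)^⊥, with dim ker(I - K) = dim ker((I - K)^*). Since det(I - K) ≠ 0, 1 is not an eigenvalue of K and ker(I - K) = {0}, so we are in the first case: for every y there is a unique x = (I - K)^(-1) y. Explicitly, by the Sherman–Morrison formula, (I - u v^T)^(-1) = I + u v^T/(1 - v·u), i.e. (I - K)^(-1) = I + K.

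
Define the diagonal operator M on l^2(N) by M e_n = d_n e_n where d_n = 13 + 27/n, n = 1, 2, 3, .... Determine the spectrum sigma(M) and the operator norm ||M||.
sigma(M) = {13 + 27/n : n ≥ 1} ∪ {13}; ||M|| = 40

A bounded diagonal operator on l^2 with diagonal entries d_n has spectrum equal to the closure of {d_n : n ≥ 1}: every d_n is an eigenvalue (with eigenvector e_n), so {d_n} ⊂ sigma(M); the spectrum is closed, so its closure is too; and for lambda not in the closure, (M - lambda I) has bounded inverse (the diagonal entries 1/(d_n - lambda) are bounded). For our sequence d_n = 13 + 27/n, n = 1, 2, 3, ...:
  - {d_n} = {13 + 27/n : n ≥ 1}; the only limit point is 13
  - closure = {13 + 27/n : n ≥ 1} ∪ {13}
For the norm: a diagonal operator has ||M|| = sup_n |d_n|. Here d_n = 13 + 27/n is positive and decreasing, so sup_n |d_n| = d_1 = 13 + 27 = 40. So ||M|| = 40.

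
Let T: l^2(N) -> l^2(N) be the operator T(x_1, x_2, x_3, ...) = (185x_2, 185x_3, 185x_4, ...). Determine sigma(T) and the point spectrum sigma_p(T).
sigma(T) = closed disk {z in C : |z| ≤ 185}; sigma_p(T) = open disk {z in C : |z| < 185}

Note T = 185·V where V is the unit left shift (V x)_k = x_{k+1}; so sigma(T) = 185·sigma(V) and ||T|| = 185||V||. ||T x||^2 = 34225sum_{k≥2} |x_k|^2 ≤ 34225||x||^2, with equality on {x : x_1 = 0}, so ||T|| = 185. For any lambda with |lambda| < 185, set r = lambda/185 (|r| < 1); the vector x = (1, r, r^2, ...) is in l^2 and satisfies T x = 185(r, r^2, ...) = lambda x, so lambda is an eigenvalue. On the boundary |lambda| = 185 the geometric series diverges, so no l^2 eigenvector exists, but these lambda lie in the approximate point spectrum. Hence sigma(T) is the closed disk of radius 185 and sigma_p(T) is the open disk.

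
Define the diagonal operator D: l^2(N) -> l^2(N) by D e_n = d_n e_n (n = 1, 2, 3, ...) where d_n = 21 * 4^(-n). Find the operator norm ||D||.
||D|| = 21/4 (attained at n = 1)

For D diagonal, ||D|| = sup_n |d_n|. The sequence d_n = 21 * 4^(-n) is positive and strictly decreasing (ratio 4^(-1) < 1), so the supremum is d_1 = 21/4. Hence ||D|| = 21/4.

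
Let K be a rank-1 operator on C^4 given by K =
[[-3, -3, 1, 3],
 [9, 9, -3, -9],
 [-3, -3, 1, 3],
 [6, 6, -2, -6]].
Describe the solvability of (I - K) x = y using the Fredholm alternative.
(I - K) is singular (det(I - K) = 0, i.e. 1 ∈ sigma(K)). (I - K) x = y is solvable iff y ⊥ ker((I - K)^*) = span{(-3, -3, 1, 3)}, i.e. iff -3y_1 - 3y_2 + y_3 + 3y_4 = 0. When solvable, the solutions are x = y + c·(1, -3, 1, -2), c arbitrary (ker(I - K) = span{(1, -3, 1, -2)}, dimension 1).

K has rank 1, so it is an outer product K = u v^T: every row of K is a multiple of one row vector. Reading off the entries, u = (1, -3, 1, -2) and v = (-3, -3, 1, 3) (row i of K equals u_i·v^T). A rank-one matrix u v^T satisfies K u = u (v·u) and kills the (3)-dimensional subspace v^⊥, so its characteristic polynomial is lambda^3 (lambda - v·u) with v·u = tr K = 1. Hence the eigenvalues of I - K are 1 (multiplicity 3) and 1 - (1) = 0, so det(I - K) = 0. (Direct check: I - K =
[[4, 3, -1, -3],
 [-9, -8, 3, 9],
 [3, 3, 0, -3],
 [-6, -6, 2, 7]]
has determinant 0.) So 1 is an eigenvalue of K and (I - K) is not invertible. The finite-dimensional Fredholm alternative says: either (I - K) is invertible, or ker(I - K) ≠ {0} and then range(I - K) = ker((I - K)^*)^⊥, with dim ker(I - K) = dim ker((I - K)^*). We are in the second case, so we need both kernels. Kernel of I - K: (I - K) u = u - u (v·u) = u - u = 0, so ker(I - K) = span{u} = span{(1, -3, 1, -2)} (it is exactly 1-dimensional because rank(I - K) = 3). Kernel of the adjoint: K is real, so (I - K)^* = I - K^T = I - v u^T, and (I - v u^T) v = v - v (u·v) = 0; hence ker((I - K)^*) = span{v} = span{(-3, -3, 1, 3)}. Therefore (I - K) x = y is solvable iff <y, v> = 0, i.e. iff -3y_1 - 3y_2 + y_3 + 3y_4 = 0. When this holds, K y = u (v·y) = 0, so (I - K) y = y and x = y is a particular solution; the full solution set is the line x = y + c·u = y + c·(1, -3, 1, -2), c ∈ C.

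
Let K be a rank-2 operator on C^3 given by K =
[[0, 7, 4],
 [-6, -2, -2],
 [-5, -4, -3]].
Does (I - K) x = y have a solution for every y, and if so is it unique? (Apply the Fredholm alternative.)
(I - K) is invertible (det(I - K) = 66 ≠ 0), so for every y in C^3 the equation (I - K) x = y has a unique solution.

K has rank 2 and factors as K = U V^T = u1 v1^T + u2 v2^T with u1 = (3, 0, -1), v1 = (2, 3, 2), u2 = (2, 2, 1), v2 = (-3, -1, -1) (multiplying out reproduces the displayed K). The nonzero eigenvalues of U V^T coincide with those of the 2 x 2 matrix G = V^T U = [[v1·u1, v1·u2], [v2·u1, v2·u2]] = [[4, 12], [-8, -9]], and by the Sylvester determinant identity det(I_3 - U V^T) = det(I_2 - V^T U) = det([[-3, -12], [8, 10]]) = (-3)(10) - (-12)(8) = 66. (Direct check: I - K =
[[1, -7, -4],
 [6, 3, 2],
 [5, 4, 4]]
has determinant 66.) The finite-dimensional Fredholm alternative says: either (I - K) is invertible, or ker(I - K) ≠ {0} and then range(I - K) = ker((I - K)^*)^⊥, with dim ker(I - K) = dim ker((I - K)^*). Since det(I - K) ≠ 0, 1 is not an eigenvalue of K and ker(I - K) = {0}, so we are in the first case: for every y there is a unique x = (I - K)^(-1) y. (Explicitly, by the Woodbury identity, (I - U V^T)^(-1) = I + U (I_2 - G)^(-1) V^T.)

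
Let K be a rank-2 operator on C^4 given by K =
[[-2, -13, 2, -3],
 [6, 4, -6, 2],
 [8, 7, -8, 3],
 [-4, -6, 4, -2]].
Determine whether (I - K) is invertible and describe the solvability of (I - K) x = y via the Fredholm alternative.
(I - K) is invertible (det(I - K) = 89 ≠ 0), so for every y in C^4 the equation (I - K) x = y has a unique solution.

K has rank 2 and factors as K = U V^T = u1 v1^T + u2 v2^T with u1 = (-2, -1, -1, 0), v1 = (-2, 2, 2, 0), u2 = (-3, 2, 3, -2), v2 = (2, 3, -2, 1) (multiplying out reproduces the displayed K). The nonzero eigenvalues of U V^T coincide with those of the 2 x 2 matrix G = V^T U = [[v1·u1, v1·u2], [v2·u1, v2·u2]] = [[0, 16], [-5, -8]], and by the Sylvester determinant identity det(I_4 - U V^T) = det(I_2 - V^T U) = det([[1, -16], [5, 9]]) = (1)(9) - (-16)(5) = 89. (Direct check: I - K =
[[3, 13, -2, 3],
 [-6, -3, 6, -2],
 [-8, -7, 9, -3],
 [4, 6, -4, 3]]
has determinant 89.) The finite-dimensional Fredholm alternative says: either (I - K) is invertible, or ker(I - K) ≠ {0} and then range(I - K) = ker((I - K)^*)^⊥, with dim ker(I - K) = dim ker((I - K)^*). Since det(I - K) ≠ 0, 1 is not an eigenvalue of K and ker(I - K) = {0}, so we are in the first case: for every y there is a unique x = (I - K)^(-1) y. (Explicitly, by the Woodbury identity, (I - U V^T)^(-1) = I + U (I_2 - G)^(-1) V^T.)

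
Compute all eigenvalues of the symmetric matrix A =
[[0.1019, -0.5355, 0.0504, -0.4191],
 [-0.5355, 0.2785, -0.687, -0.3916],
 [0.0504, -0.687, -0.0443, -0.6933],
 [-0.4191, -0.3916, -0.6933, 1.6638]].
sigma(A) ≈ {-1, 0, 1, 2}

A is real symmetric, so its spectrum consists of real eigenvalues. Expanding the characteristic polynomial of the displayed matrix gives
  det(λ I - A) = p(λ) = λ^4 + (-2)λ^3 + (-1)λ^2 + (2)λ + (0).
Solving p(λ) = 0 yields eigenvalues ≈ -1, 0, 1, 2. (A is shown rounded to 4 decimals, so these recover the underlying integer eigenvalues to within that precision.)
Verification: the trace of A = 2 equals the sum of eigenvalues 2, and det(A) ≈ 0.0001 matches the eigenvalue product 0.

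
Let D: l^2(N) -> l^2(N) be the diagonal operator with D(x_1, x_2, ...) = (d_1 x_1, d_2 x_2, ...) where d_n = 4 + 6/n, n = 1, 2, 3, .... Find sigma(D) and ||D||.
sigma(D) = {4 + 6/n : n ≥ 1} ∪ {4}; ||D|| = 10

A bounded diagonal operator on l^2 with diagonal entries d_n has spectrum equal to the closure of {d_n : n ≥ 1}: every d_n is an eigenvalue (with eigenvector e_n), so {d_n} ⊂ sigma(D); the spectrum is closed, so its closure is too; and for lambda not in the closure, (D - lambda I) has bounded inverse (the diagonal entries 1/(d_n - lambda) are bounded). For our sequence d_n = 4 + 6/n, n = 1, 2, 3, ...:
  - {d_n} = {4 + 6/n : n ≥ 1}; the only limit point is 4
  - closure = {4 + 6/n : n ≥ 1} ∪ {4}
For the norm: a diagonal operator has ||D|| = sup_n |d_n|. Here d_n = 4 + 6/n is positive and decreasing, so sup_n |d_n| = d_1 = 4 + 6 = 10. So ||D|| = 10.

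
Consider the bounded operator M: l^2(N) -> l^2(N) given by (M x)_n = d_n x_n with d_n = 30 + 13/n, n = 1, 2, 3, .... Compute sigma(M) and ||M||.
sigma(M) = {30 + 13/n : n ≥ 1} ∪ {30}; ||M|| = 43

A bounded diagonal operator on l^2 with diagonal entries d_n has spectrum equal to the closure of {d_n : n ≥ 1}: every d_n is an eigenvalue (with eigenvector e_n), so {d_n} ⊂ sigma(M); the spectrum is closed, so its closure is too; and for lambda not in the closure, (M - lambda I) has bounded inverse (the diagonal entries 1/(d_n - lambda) are bounded). For our sequence d_n = 30 + 13/n, n = 1, 2, 3, ...:
  - {d_n} = {30 + 13/n : n ≥ 1}; the only limit point is 30
  - closure = {30 + 13/n : n ≥ 1} ∪ {30}
For the norm: a diagonal operator has ||M|| = sup_n |d_n|. Here d_n = 30 + 13/n is positive and decreasing, so sup_n |d_n| = d_1 = 30 + 13 = 43. So ||M|| = 43.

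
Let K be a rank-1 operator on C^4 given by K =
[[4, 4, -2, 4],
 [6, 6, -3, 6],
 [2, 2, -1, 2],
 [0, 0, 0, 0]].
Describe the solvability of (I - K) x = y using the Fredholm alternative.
(I - K) is invertible (det(I - K) = -8 ≠ 0), so for every y in C^4 the equation (I - K) x = y has a unique solution.

K has rank 1, so it is an outer product K = u v^T: every row of K is a multiple of one row vector. Reading off the entries, u = (2, 3, 1, 0) and v = (2, 2, -1, 2) (row i of K equals u_i·v^T). A rank-one matrix u v^T satisfies K u = u (v·u) and kills the (3)-dimensional subspace v^⊥, so its characteristic polynomial is lambda^3 (lambda - v·u) with v·u = tr K = 9. Hence the eigenvalues of I - K are 1 (multiplicity 3) and 1 - (9) = -8, so det(I - K) = -8. (Direct check: I - K =
[[-3, -4, 2, -4],
 [-6, -5, 3, -6],
 [-2, -2, 2, -2],
 [0, 0, 0, 1]]
has determinant -8.) The finite-dimensional Fredholm alternative says: either (I - K) is invertible, or ker(I - K) ≠ {0} and then range(I - K) = ker((I - K)^*)^⊥, with dim ker(I - K) = dim ker((I - K)^*). Since det(I - K) ≠ 0, 1 is not an eigenvalue of K and ker(I - K) = {0}, so we are in the first case: for every y there is a unique x = (I - K)^(-1) y. Explicitly, by the Sherman–Morrison formula, (I - u v^T)^(-1) = I + u v^T/(1 - v·u), i.e. (I - K)^(-1) = I + K/(-8).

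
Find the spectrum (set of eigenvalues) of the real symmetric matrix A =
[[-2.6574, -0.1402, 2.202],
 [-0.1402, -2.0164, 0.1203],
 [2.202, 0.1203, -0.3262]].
sigma(A) ≈ {-4, -2, 1}

A is real symmetric, so its spectrum consists of real eigenvalues. Expanding the characteristic polynomial of the displayed matrix gives
  det(λ I - A) = p(λ) = λ^3 + (5)λ^2 + (2)λ + (-8).
Solving p(λ) = 0 yields eigenvalues ≈ -4, -2, 1. (A is shown rounded to 4 decimals, so these recover the underlying integer eigenvalues to within that precision.)
Verification: the trace of A = -5 equals the sum of eigenvalues -5, and det(A) ≈ 7.9998 matches the eigenvalue product 8.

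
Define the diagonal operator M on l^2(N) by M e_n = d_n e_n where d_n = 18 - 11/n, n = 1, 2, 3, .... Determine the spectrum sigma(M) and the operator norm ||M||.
sigma(M) = {18 - 11/n : n ≥ 1} ∪ {18}; ||M|| = 18

A bounded diagonal operator on l^2 with diagonal entries d_n has spectrum equal to the closure of {d_n : n ≥ 1}: every d_n is an eigenvalue (with eigenvector e_n), so {d_n} ⊂ sigma(M); the spectrum is closed, so its closure is too; and for lambda not in the closure, (M - lambda I) has bounded inverse (the diagonal entries 1/(d_n - lambda) are bounded). For our sequence d_n = 18 - 11/n, n = 1, 2, 3, ...:
  - {d_n} = {18 - 11/n : n ≥ 1}; the only limit point is 18
  - closure = {18 - 11/n : n ≥ 1} ∪ {18}
For the norm: a diagonal operator has ||M|| = sup_n |d_n|. Here d_n = 18 - 11/n increases monotonically from d_1 = 7 toward 18, with all terms in [7, 18); so sup_n |d_n| = 18 (the supremum is the limit, not attained). So ||M|| = 18.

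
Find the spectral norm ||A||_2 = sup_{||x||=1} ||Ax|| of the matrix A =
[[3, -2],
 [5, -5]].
||A||_2 = sqrt((63 + sqrt(3869))/2) ≈ 7.9121 (= sqrt(largest eigenvalue of A^T A))

||A||_2 = sigma_max(A) = sqrt(lambda_max(A^T A)). Form the symmetric matrix M = A^T A =
[[34, -31],
 [-31, 29]].
Its characteristic polynomial (trace, determinant of M give the coefficients) is
  p(λ) = det(λ I - M) = λ^2 - 63λ + 25.
For λ^2 - 63λ + 25 the discriminant is 3869. It is nonnegative but not a perfect square, so the roots are real and irrational: λ = (63 ± sqrt(3869))/2 ≈ 62.6006, 0.3994.
So the eigenvalues of A^T A are ≈ 0.3994, 62.6006 (all ≥ 0, as they must be for A^T A). The largest is λ_max = (63 + sqrt(3869))/2 ≈ 62.6006, hence ||A||_2 = sqrt(λ_max) = sqrt((63 + sqrt(3869))/2) ≈ 7.9121.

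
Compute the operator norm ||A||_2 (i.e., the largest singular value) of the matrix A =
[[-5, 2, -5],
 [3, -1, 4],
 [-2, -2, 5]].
||A||_2 ≈ 9.5001 (= sqrt(largest eigenvalue of A^T A))

||A||_2 = sigma_max(A) = sqrt(lambda_max(A^T A)). Form the symmetric matrix M = A^T A =
[[38, -9, 27],
 [-9, 9, -24],
 [27, -24, 66]].
Its characteristic polynomial (trace, sum of principal 2x2 minors, determinant of M give the coefficients) is
  p(λ) = det(λ I - M) = λ^3 - 113λ^2 + 2058λ - 441.
No integer candidate from the rational root theorem (±divisors of 441) is a root, so the roots are irrational. The cubic discriminant is Δ = 18511338825 > 0, so there are three distinct real roots. p(0) = -441 and p(1) = 1505 have opposite signs, so a root lies in (0, 1); Newton's method refines it to λ ≈ 0.2169. p(22) = 791 and p(23) = -717 have opposite signs, so a root lies in (22, 23); Newton's method refines it to λ ≈ 22.532. p(90) = -1521 and p(91) = 4655 have opposite signs, so a root lies in (90, 91); Newton's method refines it to λ ≈ 90.2511. Check (Vieta): the three roots sum to 113, matching tr M = 113.
So the eigenvalues of A^T A are ≈ 0.2169, 22.532, 90.2511 (all ≥ 0, as they must be for A^T A). The largest is λ_max ≈ 90.2511, hence ||A||_2 = sqrt(λ_max) ≈ 9.5001.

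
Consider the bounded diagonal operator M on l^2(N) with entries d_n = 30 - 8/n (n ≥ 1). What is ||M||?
||M|| = 30

For a diagonal operator on l^2 with entries d_n, ||M|| = sup_n |d_n|. Here d_1 = 22, d_2 = 26, ..., and d_n = 30 - 8/n increases monotonically toward 30. All terms lie in [22, 30), so |d_n| = d_n and the supremum is the limit 30, which is not attained by any individual d_n. Hence ||M|| = 30.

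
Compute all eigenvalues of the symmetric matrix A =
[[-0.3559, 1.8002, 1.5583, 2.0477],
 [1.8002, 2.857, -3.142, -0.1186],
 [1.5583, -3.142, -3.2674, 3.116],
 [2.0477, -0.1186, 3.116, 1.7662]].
sigma(A) ≈ {-6, -2, 4, 5}

A is real symmetric, so its spectrum consists of real eigenvalues. Expanding the characteristic polynomial of the displayed matrix gives
  det(λ I - A) = p(λ) = λ^4 + (-1)λ^3 + (-40)λ^2 + (51.9983)λ + (240).
Solving p(λ) = 0 yields eigenvalues ≈ -6, -2, 4, 5. (A is shown rounded to 4 decimals, so these recover the underlying integer eigenvalues to within that precision.)
Verification: the trace of A = 1 equals the sum of eigenvalues 1, and det(A) ≈ 240.0003 matches the eigenvalue product 240.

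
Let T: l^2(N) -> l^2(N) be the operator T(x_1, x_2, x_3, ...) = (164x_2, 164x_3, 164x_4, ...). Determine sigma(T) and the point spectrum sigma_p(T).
sigma(T) = closed disk {z in C : |z| ≤ 164}; sigma_p(T) = open disk {z in C : |z| < 164}

Note T = 164·V where V is the unit left shift (V x)_k = x_{k+1}; so sigma(T) = 164·sigma(V) and ||T|| = 164||V||. ||T x||^2 = 26896sum_{k≥2} |x_k|^2 ≤ 26896||x||^2, with equality on {x : x_1 = 0}, so ||T|| = 164. For any lambda with |lambda| < 164, set r = lambda/164 (|r| < 1); the vector x = (1, r, r^2, ...) is in l^2 and satisfies T x = 164(r, r^2, ...) = lambda x, so lambda is an eigenvalue. On the boundary |lambda| = 164 the geometric series diverges, so no l^2 eigenvector exists, but these lambda lie in the approximate point spectrum. Hence sigma(T) is the closed disk of radius 164 and sigma_p(T) is the open disk.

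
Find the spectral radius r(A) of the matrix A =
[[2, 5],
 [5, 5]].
r(A) = (7 + sqrt(109))/2 ≈ 8.7202

The eigenvalues of A are the roots of its characteristic polynomial. With M = A (coefficients from the trace and determinant):
  p(λ) = det(λ I - M) = λ^2 - 7λ - 15.
For λ^2 - 7λ - 15 the discriminant is 109. It is nonnegative but not a perfect square, so the roots are real and irrational: λ = (7 ± sqrt(109))/2 ≈ 8.7202, -1.7202.
Thus the eigenvalues (to 4 decimals) are 8.7202 (modulus 8.7202); -1.7202 (modulus 1.7202). The spectral radius is the largest modulus: r(A) = (7 + sqrt(109))/2 ≈ 8.7202. (Cross-check: r(A) ≤ ||A||_2 ≈ 8.7202; equality holds whenever A is normal, though it can also hold for some non-normal A.)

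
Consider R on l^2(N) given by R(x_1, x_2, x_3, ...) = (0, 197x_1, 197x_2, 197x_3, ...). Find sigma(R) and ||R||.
sigma(R) = closed disk {z in C : |z| ≤ 197}; ||R|| = 197

Note R = 197·U where U is the unit right shift (U x)_k = x_{k-1} (with x_0 := 0); so ||R|| = 197||U|| and sigma(R) = 197·sigma(U). ||R x||^2 = sum_{k≥1} |197x_k|^2 = 38809||x||^2, so ||R|| = 197 and sigma(R) ⊂ {|z| ≤ 197}. For any |lambda| < 197, the equation (R - lambda I) x = 0 forces x_1 = 0, then 197x_k = lambda x_{k+1} ⇒ x = 0, so R has no eigenvalues. But (R - lambda I) is not surjective for |lambda| < 197: solving (R - lambda I) x = e_1 would require x_n proportional to (lambda/197)^(-n), which is not in l^2. So every |lambda| < 197 lies in the residual spectrum. The boundary |lambda| = 197 is in the approximate point spectrum (the spectrum is closed). Hence sigma(R) is the closed disk of radius 197.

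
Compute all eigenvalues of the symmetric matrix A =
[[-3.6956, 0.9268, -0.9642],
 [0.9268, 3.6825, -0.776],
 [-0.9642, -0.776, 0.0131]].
sigma(A) ≈ {-4, 0, 4}

A is real symmetric, so its spectrum consists of real eigenvalues. Expanding the characteristic polynomial of the displayed matrix gives
  det(λ I - A) = p(λ) = λ^3 + (0)λ^2 + (-16)λ + (0).
Solving p(λ) = 0 yields eigenvalues ≈ -4, 0, 4. (A is shown rounded to 4 decimals, so these recover the underlying integer eigenvalues to within that precision.)
Verification: the trace of A = 0 equals the sum of eigenvalues 0, and det(A) ≈ -0.0008 matches the eigenvalue product 0.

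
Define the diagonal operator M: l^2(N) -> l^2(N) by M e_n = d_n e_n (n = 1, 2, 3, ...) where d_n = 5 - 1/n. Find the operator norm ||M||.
||M|| = 5

For a diagonal operator on l^2 with entries d_n, ||M|| = sup_n |d_n|. Here d_1 = 4, d_2 = 9/2, ..., and d_n = 5 - 1/n increases monotonically toward 5. All terms lie in [4, 5), so |d_n| = d_n and the supremum is the limit 5, which is not attained by any individual d_n. Hence ||M|| = 5.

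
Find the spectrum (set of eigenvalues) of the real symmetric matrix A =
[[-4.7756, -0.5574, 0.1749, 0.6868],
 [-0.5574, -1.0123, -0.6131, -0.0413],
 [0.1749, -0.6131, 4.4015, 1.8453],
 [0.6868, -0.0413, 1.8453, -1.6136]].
sigma(A) ≈ {-5, -2, -1, 5}

A is real symmetric, so its spectrum consists of real eigenvalues. Expanding the characteristic polynomial of the displayed matrix gives
  det(λ I - A) = p(λ) = λ^4 + (3)λ^3 + (-23)λ^2 + (-75)λ + (-50).
Solving p(λ) = 0 yields eigenvalues ≈ -5, -2, -1, 5. (A is shown rounded to 4 decimals, so these recover the underlying integer eigenvalues to within that precision.)
Verification: the trace of A = -3 equals the sum of eigenvalues -3, and det(A) ≈ -49.9993 matches the eigenvalue product -50.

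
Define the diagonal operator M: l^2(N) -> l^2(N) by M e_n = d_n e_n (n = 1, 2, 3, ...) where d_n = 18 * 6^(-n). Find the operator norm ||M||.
||M|| = 3 (attained at n = 1)

For M diagonal, ||M|| = sup_n |d_n|. The sequence d_n = 18 * 6^(-n) is positive and strictly decreasing (ratio 6^(-1) < 1), so the supremum is d_1 = 18/6 = 3. Hence ||M|| = 3.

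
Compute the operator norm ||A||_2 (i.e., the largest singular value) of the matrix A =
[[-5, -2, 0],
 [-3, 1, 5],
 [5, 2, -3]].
||A||_2 ≈ 9.0556 (= sqrt(largest eigenvalue of A^T A))

||A||_2 = sigma_max(A) = sqrt(lambda_max(A^T A)). Form the symmetric matrix M = A^T A =
[[59, 17, -30],
 [17, 9, -1],
 [-30, -1, 34]].
Its characteristic polynomial (trace, sum of principal 2x2 minors, determinant of M give the coefficients) is
  p(λ) = det(λ I - M) = λ^3 - 102λ^2 + 1653λ - 1089.
No integer candidate from the rational root theorem (±divisors of 1089) is a root, so the roots are irrational. The cubic discriminant is Δ = 9011667825 > 0, so there are three distinct real roots. p(0) = -1089 and p(1) = 463 have opposite signs, so a root lies in (0, 1); Newton's method refines it to λ ≈ 0.6878. p(19) = 355 and p(20) = -829 have opposite signs, so a root lies in (19, 20); Newton's method refines it to λ ≈ 19.3077. p(82) = -23 and p(83) = 5219 have opposite signs, so a root lies in (82, 83); Newton's method refines it to λ ≈ 82.0045. Check (Vieta): the three roots sum to 102, matching tr M = 102.
So the eigenvalues of A^T A are ≈ 0.6878, 19.3077, 82.0045 (all ≥ 0, as they must be for A^T A). The largest is λ_max ≈ 82.0045, hence ||A||_2 = sqrt(λ_max) ≈ 9.0556.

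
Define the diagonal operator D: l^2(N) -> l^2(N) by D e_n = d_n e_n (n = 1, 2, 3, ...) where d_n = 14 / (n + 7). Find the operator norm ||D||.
||D|| = 7/4 (attained at n = 1)

For D diagonal, ||D|| = sup_n |d_n| = sup_n 14/(n + 7). This is positive and strictly decreasing in n, so the supremum is attained at n = 1: d_1 = 14/(1 + 7) = 7/4. Hence ||D|| = 7/4.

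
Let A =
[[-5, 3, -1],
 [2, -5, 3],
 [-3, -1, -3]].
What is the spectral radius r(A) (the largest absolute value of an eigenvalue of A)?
r(A) ≈ 8.2768

The eigenvalues of A are the roots of its characteristic polynomial. With M = A (coefficients from the trace, the sum of principal 2x2 minors, and det A):
  p(λ) = det(λ I - M) = λ^3 + 13λ^2 + 49λ + 82.
No integer candidate from the rational root theorem (±divisors of 82) is a root, so the roots are irrational. The cubic discriminant is Δ = -26779 < 0, so there is one real root and a complex-conjugate pair. p(-9) = -35 and p(-8) = 10 have opposite signs, so a root lies in (-9, -8); Newton's method refines it to λ ≈ -8.2768. Dividing out (λ - (-8.2768)) leaves approximately λ^2 + 4.7232λ + 9.9072. For λ^2 + 4.7232λ + 9.9072 the discriminant is -17.3204. It is negative, so the remaining roots are the complex-conjugate pair λ ≈ -2.3616 ± 2.0809i. Their product equals the constant term, so |λ|^2 ≈ 9.9072 and |λ| ≈ 3.1476.
Thus the eigenvalues (to 4 decimals) are -8.2768 (modulus 8.2768); -2.3616 ± 2.0809i (modulus 3.1476). The spectral radius is the largest modulus: r(A) ≈ 8.2768. (Cross-check: r(A) ≤ ||A||_2 ≈ 8.4001; equality holds whenever A is normal, though it can also hold for some non-normal A.)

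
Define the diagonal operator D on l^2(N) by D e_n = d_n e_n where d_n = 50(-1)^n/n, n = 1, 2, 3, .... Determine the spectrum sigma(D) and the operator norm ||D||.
sigma(D) = {50(-1)^n/n : n ≥ 1} ∪ {0}; ||D|| = 50

A bounded diagonal operator on l^2 with diagonal entries d_n has spectrum equal to the closure of {d_n : n ≥ 1}: every d_n is an eigenvalue (with eigenvector e_n), so {d_n} ⊂ sigma(D); the spectrum is closed, so its closure is too; and for lambda not in the closure, (D - lambda I) has bounded inverse (the diagonal entries 1/(d_n - lambda) are bounded). For our sequence d_n = 50(-1)^n/n, n = 1, 2, 3, ...:
  - {d_n} = {50(-1)^n/n : n ≥ 1}; the only limit point is 0
  - closure = {50(-1)^n/n : n ≥ 1} ∪ {0}
For the norm: a diagonal operator has ||D|| = sup_n |d_n|. Here |d_n| = 50/n is decreasing, so sup_n |d_n| = |d_1| = 50. So ||D|| = 50.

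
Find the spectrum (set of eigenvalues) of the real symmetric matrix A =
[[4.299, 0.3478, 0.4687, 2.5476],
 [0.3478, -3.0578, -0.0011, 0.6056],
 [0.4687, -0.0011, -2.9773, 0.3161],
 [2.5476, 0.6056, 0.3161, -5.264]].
sigma(A) ≈ {-6, -3, 5} (-3 with multiplicity 2)

A is real symmetric, so its spectrum consists of real eigenvalues. Expanding the characteristic polynomial of the displayed matrix gives
  det(λ I - A) = p(λ) = λ^4 + (7)λ^3 + (-15)λ^2 + (-171.0016)λ + (-270.0051).
Solving p(λ) = 0 yields eigenvalues ≈ -6, -3, -3, 5. (A is shown rounded to 4 decimals, so these recover the underlying integer eigenvalues to within that precision.)
Verification: the trace of A = -7 equals the sum of eigenvalues -7, and det(A) ≈ -270.0051 matches the eigenvalue product -270.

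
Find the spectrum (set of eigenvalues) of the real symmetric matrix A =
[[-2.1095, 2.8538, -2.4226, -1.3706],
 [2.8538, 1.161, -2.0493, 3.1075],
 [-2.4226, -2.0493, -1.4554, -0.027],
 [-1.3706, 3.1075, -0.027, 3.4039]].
sigma(A) ≈ {-5, -3, 3, 6}

A is real symmetric, so its spectrum consists of real eigenvalues. Expanding the characteristic polynomial of the displayed matrix gives
  det(λ I - A) = p(λ) = λ^4 + (-1)λ^3 + (-39)λ^2 + (9)λ + (270.0021).
Solving p(λ) = 0 yields eigenvalues ≈ -5, -3, 3, 6. (A is shown rounded to 4 decimals, so these recover the underlying integer eigenvalues to within that precision.)
Verification: the trace of A = 1 equals the sum of eigenvalues 1, and det(A) ≈ 270.0021 matches the eigenvalue product 270.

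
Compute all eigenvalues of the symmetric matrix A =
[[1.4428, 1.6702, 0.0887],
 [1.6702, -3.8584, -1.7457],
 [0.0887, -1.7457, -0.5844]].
sigma(A) ≈ {-5, 0, 2}

A is real symmetric, so its spectrum consists of real eigenvalues. Expanding the characteristic polynomial of the displayed matrix gives
  det(λ I - A) = p(λ) = λ^3 + (3)λ^2 + (-10)λ + (0).
Solving p(λ) = 0 yields eigenvalues ≈ -5, 0, 2. (A is shown rounded to 4 decimals, so these recover the underlying integer eigenvalues to within that precision.)
Verification: the trace of A = -3 equals the sum of eigenvalues -3, and det(A) ≈ -0.0003 matches the eigenvalue product 0.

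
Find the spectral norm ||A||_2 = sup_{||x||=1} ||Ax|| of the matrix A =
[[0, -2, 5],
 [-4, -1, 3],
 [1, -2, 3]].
||A||_2 = sqrt((54 + sqrt(2856))/2) ≈ 7.3294 (= sqrt(largest eigenvalue of A^T A))

||A||_2 = sigma_max(A) = sqrt(lambda_max(A^T A)). Form the symmetric matrix M = A^T A =
[[17, 2, -9],
 [2, 9, -19],
 [-9, -19, 43]].
Its characteristic polynomial (trace, sum of principal 2x2 minors, determinant of M give the coefficients) is
  p(λ) = det(λ I - M) = λ^3 - 69λ^2 + 825λ - 225.
By the rational root theorem any rational root is an integer divisor of 225. Testing λ = 15: p(15) = 3375 - 15525 + 12375 - 225 = 0, so λ = 15 is a root. Dividing out (λ - 15) leaves p(λ) = (λ - 15)(λ^2 - 54λ + 15). For λ^2 - 54λ + 15 the discriminant is 2856. It is nonnegative but not a perfect square, so the roots are real and irrational: λ = (54 ± sqrt(2856))/2 ≈ 53.7208, 0.2792.
So the eigenvalues of A^T A are ≈ 0.2792, 15, 53.7208 (all ≥ 0, as they must be for A^T A). The largest is λ_max = (54 + sqrt(2856))/2 ≈ 53.7208, hence ||A||_2 = sqrt(λ_max) = sqrt((54 + sqrt(2856))/2) ≈ 7.3294.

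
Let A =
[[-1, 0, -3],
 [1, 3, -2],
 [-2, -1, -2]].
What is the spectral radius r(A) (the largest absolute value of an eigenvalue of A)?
r(A) ≈ 4.0881

The eigenvalues of A are the roots of its characteristic polynomial. With M = A (coefficients from the trace, the sum of principal 2x2 minors, and det A):
  p(λ) = det(λ I - M) = λ^3 - 15λ + 7.
No integer candidate from the rational root theorem (±divisors of 7) is a root, so the roots are irrational. The cubic discriminant is Δ = 12177 > 0, so there are three distinct real roots. p(-5) = -43 and p(-4) = 3 have opposite signs, so a root lies in (-5, -4); Newton's method refines it to λ ≈ -4.0881. p(0) = 7 and p(1) = -7 have opposite signs, so a root lies in (0, 1); Newton's method refines it to λ ≈ 0.4738. p(3) = -11 and p(4) = 11 have opposite signs, so a root lies in (3, 4); Newton's method refines it to λ ≈ 3.6143. Check (Vieta): the three roots sum to 0, matching tr M = 0.
Thus the eigenvalues (to 4 decimals) are -4.0881 (modulus 4.0881); 0.4738 (modulus 0.4738); 3.6143 (modulus 3.6143). The spectral radius is the largest modulus: r(A) ≈ 4.0881. (Cross-check: r(A) ≤ ||A||_2 ≈ 4.4115; equality holds whenever A is normal, though it can also hold for some non-normal A.)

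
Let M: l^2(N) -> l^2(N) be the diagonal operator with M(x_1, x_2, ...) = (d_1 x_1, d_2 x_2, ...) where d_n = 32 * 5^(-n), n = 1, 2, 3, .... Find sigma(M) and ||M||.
sigma(M) = {32 * 5^(-n) : n ≥ 1} ∪ {0}; ||M|| = 32/5

A bounded diagonal operator on l^2 with diagonal entries d_n has spectrum equal to the closure of {d_n : n ≥ 1}: every d_n is an eigenvalue (with eigenvector e_n), so {d_n} ⊂ sigma(M); the spectrum is closed, so its closure is too; and for lambda not in the closure, (M - lambda I) has bounded inverse (the diagonal entries 1/(d_n - lambda) are bounded). For our sequence d_n = 32 * 5^(-n), n = 1, 2, 3, ...:
  - {d_n} = {32 * 5^(-n) : n ≥ 1}; the only limit point is 0
  - closure = {32 * 5^(-n) : n ≥ 1} ∪ {0}
For the norm: a diagonal operator has ||M|| = sup_n |d_n|. Here d_n = 32 * 5^(-n) is positive and decreasing, so sup_n |d_n| = d_1 = 32/5. So ||M|| = 32/5.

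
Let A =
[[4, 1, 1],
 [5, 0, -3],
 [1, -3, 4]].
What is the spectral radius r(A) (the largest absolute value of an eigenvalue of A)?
r(A) ≈ 5.3391

The eigenvalues of A are the roots of its characteristic polynomial. With M = A (coefficients from the trace, the sum of principal 2x2 minors, and det A):
  p(λ) = det(λ I - M) = λ^3 - 8λ^2 + λ + 74.
No integer candidate from the rational root theorem (±divisors of 74) is a root, so the roots are irrational. The cubic discriminant is Δ = -6896 < 0, so there is one real root and a complex-conjugate pair. p(-3) = -28 and p(-2) = 32 have opposite signs, so a root lies in (-3, -2); Newton's method refines it to λ ≈ -2.5959. Dividing out (λ - (-2.5959)) leaves approximately λ^2 - 10.5959λ + 28.5062. For λ^2 - 10.5959λ + 28.5062 the discriminant is -1.7513. It is negative, so the remaining roots are the complex-conjugate pair λ ≈ 5.298 ± 0.6617i. Their product equals the constant term, so |λ|^2 ≈ 28.5062 and |λ| ≈ 5.3391.
Thus the eigenvalues (to 4 decimals) are -2.5959 (modulus 2.5959); 5.298 ± 0.6617i (modulus 5.3391). The spectral radius is the largest modulus: r(A) ≈ 5.3391. (Cross-check: r(A) ≤ ||A||_2 ≈ 6.7363; equality holds whenever A is normal, though it can also hold for some non-normal A.)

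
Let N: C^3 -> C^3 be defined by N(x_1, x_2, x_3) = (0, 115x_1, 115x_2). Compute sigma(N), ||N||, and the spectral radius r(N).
sigma(N) = {0}; ||N|| = 115; r(N) = 0. (N is nilpotent with N^3 = 0.)

On C^3, N is a strictly lower-triangular matrix with 115 on the subdiagonal and zeros elsewhere, so its characteristic polynomial is lambda^3 and every eigenvalue is 0: sigma(N) = {0}. For the operator norm, N e_i = 115e_{i+1} for i = 1, ..., 2 and N e_3 = 0, so the singular values of N are 115 (with multiplicity 2) and 0; hence ||N|| = 115. The spectral radius r(N) = max|lambda| = 0. Note ||N|| > r(N) — characteristic of non-normal nilpotent operators. Indeed N^3 = 0.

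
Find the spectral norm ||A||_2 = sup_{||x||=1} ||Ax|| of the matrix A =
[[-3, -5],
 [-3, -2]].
||A||_2 = sqrt((47 + sqrt(1885))/2) ≈ 6.7237 (= sqrt(largest eigenvalue of A^T A))

||A||_2 = sigma_max(A) = sqrt(lambda_max(A^T A)). Form the symmetric matrix M = A^T A =
[[18, 21],
 [21, 29]].
Its characteristic polynomial (trace, determinant of M give the coefficients) is
  p(λ) = det(λ I - M) = λ^2 - 47λ + 81.
For λ^2 - 47λ + 81 the discriminant is 1885. It is nonnegative but not a perfect square, so the roots are real and irrational: λ = (47 ± sqrt(1885))/2 ≈ 45.2083, 1.7917.
So the eigenvalues of A^T A are ≈ 1.7917, 45.2083 (all ≥ 0, as they must be for A^T A). The largest is λ_max = (47 + sqrt(1885))/2 ≈ 45.2083, hence ||A||_2 = sqrt(λ_max) = sqrt((47 + sqrt(1885))/2) ≈ 6.7237.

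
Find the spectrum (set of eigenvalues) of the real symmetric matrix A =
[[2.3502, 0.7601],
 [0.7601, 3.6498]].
sigma(A) ≈ {2, 4}

A is real symmetric, so its spectrum consists of real eigenvalues. Expanding the characteristic polynomial of the displayed matrix gives
  det(λ I - A) = p(λ) = λ^2 + (-6)λ + (8).
Solving p(λ) = 0 yields eigenvalues ≈ 2, 4. (A is shown rounded to 4 decimals, so these recover the underlying integer eigenvalues to within that precision.)
Verification: the trace of A = 6 equals the sum of eigenvalues 6, and det(A) ≈ 8.0000 matches the eigenvalue product 8.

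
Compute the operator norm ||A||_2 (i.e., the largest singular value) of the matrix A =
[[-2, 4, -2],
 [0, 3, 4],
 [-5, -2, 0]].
||A||_2 = sqrt((51 + sqrt(249))/2) ≈ 5.7784 (= sqrt(largest eigenvalue of A^T A))

||A||_2 = sigma_max(A) = sqrt(lambda_max(A^T A)). Form the symmetric matrix M = A^T A =
[[29, 2, 4],
 [2, 29, 4],
 [4, 4, 20]].
Its characteristic polynomial (trace, sum of principal 2x2 minors, determinant of M give the coefficients) is
  p(λ) = det(λ I - M) = λ^3 - 78λ^2 + 1965λ - 15876.
By the rational root theorem any rational root is an integer divisor of 15876. Testing λ = 27: p(27) = 19683 - 56862 + 53055 - 15876 = 0, so λ = 27 is a root. Dividing out (λ - 27) leaves p(λ) = (λ - 27)(λ^2 - 51λ + 588). For λ^2 - 51λ + 588 the discriminant is 249. It is nonnegative but not a perfect square, so the roots are real and irrational: λ = (51 ± sqrt(249))/2 ≈ 33.3899, 17.6101.
So the eigenvalues of A^T A are ≈ 17.6101, 27, 33.3899 (all ≥ 0, as they must be for A^T A). The largest is λ_max = (51 + sqrt(249))/2 ≈ 33.3899, hence ||A||_2 = sqrt(λ_max) = sqrt((51 + sqrt(249))/2) ≈ 5.7784.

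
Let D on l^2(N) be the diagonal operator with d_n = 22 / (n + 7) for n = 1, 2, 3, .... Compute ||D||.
||D|| = 11/4 (attained at n = 1)

For D diagonal, ||D|| = sup_n |d_n| = sup_n 22/(n + 7). This is positive and strictly decreasing in n, so the supremum is attained at n = 1: d_1 = 22/(1 + 7) = 11/4. Hence ||D|| = 11/4.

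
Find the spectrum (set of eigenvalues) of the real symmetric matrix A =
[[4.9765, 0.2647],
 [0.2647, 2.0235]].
sigma(A) ≈ {2, 5}

A is real symmetric, so its spectrum consists of real eigenvalues. Expanding the characteristic polynomial of the displayed matrix gives
  det(λ I - A) = p(λ) = λ^2 + (-7)λ + (10).
Solving p(λ) = 0 yields eigenvalues ≈ 2, 5. (A is shown rounded to 4 decimals, so these recover the underlying integer eigenvalues to within that precision.)
Verification: the trace of A = 7 equals the sum of eigenvalues 7, and det(A) ≈ 9.9999 matches the eigenvalue product 10.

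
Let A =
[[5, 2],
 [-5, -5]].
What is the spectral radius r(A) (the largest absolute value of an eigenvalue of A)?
r(A) = sqrt(60)/2 ≈ 3.873

The eigenvalues of A are the roots of its characteristic polynomial. With M = A (coefficients from the trace and determinant):
  p(λ) = det(λ I - M) = λ^2 - 15.
For λ^2 - 15 the discriminant is 60. It is nonnegative but not a perfect square, so the roots are real and irrational: λ = ± sqrt(60)/2 ≈ 3.873, -3.873.
Thus the eigenvalues (to 4 decimals) are 3.873 (modulus 3.873); -3.873 (modulus 3.873). The spectral radius is the largest modulus: r(A) = sqrt(60)/2 ≈ 3.873. (Cross-check: r(A) ≤ ||A||_2 ≈ 8.7202; equality holds whenever A is normal, though it can also hold for some non-normal A.)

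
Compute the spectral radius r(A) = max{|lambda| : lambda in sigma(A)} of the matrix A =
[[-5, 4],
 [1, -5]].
r(A) = 7

The eigenvalues of A are the roots of its characteristic polynomial. With M = A (coefficients from the trace and determinant):
  p(λ) = det(λ I - M) = λ^2 + 10λ + 21.
For λ^2 + 10λ + 21 the discriminant is 16. It is a perfect square (4^2), so the roots are rational: λ = (-10 ± 4)/2 = -3, -7.
Thus the eigenvalues (to 4 decimals) are -3 (modulus 3); -7 (modulus 7). The spectral radius is the largest modulus: r(A) = 7. (Cross-check: r(A) ≤ ||A||_2 ≈ 7.7202; equality holds whenever A is normal, though it can also hold for some non-normal A.)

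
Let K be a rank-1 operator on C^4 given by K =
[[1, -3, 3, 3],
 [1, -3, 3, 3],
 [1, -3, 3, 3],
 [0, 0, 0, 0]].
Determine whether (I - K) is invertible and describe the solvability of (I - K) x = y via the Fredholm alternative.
(I - K) is singular (det(I - K) = 0, i.e. 1 ∈ sigma(K)). (I - K) x = y is solvable iff y ⊥ ker((I - K)^*) = span{(1, -3, 3, 3)}, i.e. iff y_1 - 3y_2 + 3y_3 + 3y_4 = 0. When solvable, the solutions are x = y + c·(1, 1, 1, 0), c arbitrary (ker(I - K) = span{(1, 1, 1, 0)}, dimension 1).

K has rank 1, so it is an outer product K = u v^T: every row of K is a multiple of one row vector. Reading off the entries, u = (1, 1, 1, 0) and v = (1, -3, 3, 3) (row i of K equals u_i·v^T). A rank-one matrix u v^T satisfies K u = u (v·u) and kills the (3)-dimensional subspace v^⊥, so its characteristic polynomial is lambda^3 (lambda - v·u) with v·u = tr K = 1. Hence the eigenvalues of I - K are 1 (multiplicity 3) and 1 - (1) = 0, so det(I - K) = 0. (Direct check: I - K =
[[0, 3, -3, -3],
 [-1, 4, -3, -3],
 [-1, 3, -2, -3],
 [0, 0, 0, 1]]
has determinant 0.) So 1 is an eigenvalue of K and (I - K) is not invertible. The finite-dimensional Fredholm alternative says: either (I - K) is invertible, or ker(I - K) ≠ {0} and then range(I - K) = ker((I - K)^*)^⊥, with dim ker(I - K) = dim ker((I - K)^*). We are in the second case, so we need both kernels. Kernel of I - K: (I - K) u = u - u (v·u) = u - u = 0, so ker(I - K) = span{u} = span{(1, 1, 1, 0)} (it is exactly 1-dimensional because rank(I - K) = 3). Kernel of the adjoint: K is real, so (I - K)^* = I - K^T = I - v u^T, and (I - v u^T) v = v - v (u·v) = 0; hence ker((I - K)^*) = span{v} = span{(1, -3, 3, 3)}. Therefore (I - K) x = y is solvable iff <y, v> = 0, i.e. iff y_1 - 3y_2 + 3y_3 + 3y_4 = 0. When this holds, K y = u (v·y) = 0, so (I - K) y = y and x = y is a particular solution; the full solution set is the line x = y + c·u = y + c·(1, 1, 1, 0), c ∈ C.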